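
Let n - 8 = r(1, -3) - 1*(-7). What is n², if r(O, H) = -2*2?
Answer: 121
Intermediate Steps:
r(O, H) = -4
n = 11 (n = 8 + (-4 - 1*(-7)) = 8 + (-4 + 7) = 8 + 3 = 11)
n² = 11² = 121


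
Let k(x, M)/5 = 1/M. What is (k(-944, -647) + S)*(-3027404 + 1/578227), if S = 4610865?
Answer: -5222223252129147162550/374112869 ≈ -1.3959e+13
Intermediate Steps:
k(x, M) = 5/M
(k(-944, -647) + S)*(-3027404 + 1/578227) = (5/(-647) + 4610865)*(-3027404 + 1/578227) = (5*(-1/647) + 4610865)*(-3027404 + 1/578227) = (-5/647 + 4610865)*(-1750526732707/578227) = (2983229650/647)*(-1750526732707/578227) = -5222223252129147162550/374112869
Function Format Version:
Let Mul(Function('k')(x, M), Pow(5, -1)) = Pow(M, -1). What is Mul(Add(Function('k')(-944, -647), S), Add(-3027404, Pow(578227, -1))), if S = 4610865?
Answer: Rational(-5222223252129147162550, 374112869) ≈ -1.3959e+13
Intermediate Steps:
Function('k')(x, M) = Mul(5, Pow(M, -1))
Mul(Add(Function('k')(-944, -647), S), Add(-3027404, Pow(578227, -1))) = Mul(Add(Mul(5, Pow(-647, -1)), 4610865), Add(-3027404, Pow(578227, -1))) = Mul(Add(Mul(5, Rational(-1, 647)), 4610865), Add(-3027404, Rational(1, 578227))) = Mul(Add(Rational(-5, 647), 4610865), Rational(-1750526732707, 578227)) = Mul(Rational(2983229650, 647), Rational(-1750526732707, 578227)) = Rational(-5222223252129147162550, 374112869)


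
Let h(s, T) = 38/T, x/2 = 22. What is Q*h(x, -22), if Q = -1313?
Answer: 24947/11 ≈ 2267.9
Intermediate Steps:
x = 44 (x = 2*22 = 44)
Q*h(x, -22) = -49894/(-22) = -49894*(-1)/22 = -1313*(-19/11) = 24947/11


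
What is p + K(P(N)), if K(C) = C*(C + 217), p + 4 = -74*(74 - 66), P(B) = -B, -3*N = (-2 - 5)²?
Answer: 28936/9 ≈ 3215.1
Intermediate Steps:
N = -49/3 (N = -(-2 - 5)²/3 = -⅓*(-7)² = -⅓*49 = -49/3 ≈ -16.333)
p = -596 (p = -4 - 74*(74 - 66) = -4 - 74*8 = -4 - 592 = -596)
K(C) = C*(217 + C)
p + K(P(N)) = -596 + (-1*(-49/3))*(217 - 1*(-49/3)) = -596 + 49*(217 + 49/3)/3 = -596 + (49/3)*(700/3) = -596 + 34300/9 = 28936/9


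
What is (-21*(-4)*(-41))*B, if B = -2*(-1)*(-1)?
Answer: 6888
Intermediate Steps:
B = -2 (B = 2*(-1) = -2)
(-21*(-4)*(-41))*B = (-21*(-4)*(-41))*(-2) = (84*(-41))*(-2) = -3444*(-2) = 6888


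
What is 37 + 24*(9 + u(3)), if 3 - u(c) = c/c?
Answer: 301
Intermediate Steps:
u(c) = 2 (u(c) = 3 - c/c = 3 - 1*1 = 3 - 1 = 2)
37 + 24*(9 + u(3)) = 37 + 24*(9 + 2) = 37 + 24*11 = 37 + 264 = 301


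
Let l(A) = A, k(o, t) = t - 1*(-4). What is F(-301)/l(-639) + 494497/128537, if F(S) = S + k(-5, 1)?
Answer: 354030535/82135143 ≈ 4.3103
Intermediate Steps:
k(o, t) = 4 + t (k(o, t) = t + 4 = 4 + t)
F(S) = 5 + S (F(S) = S + (4 + 1) = S + 5 = 5 + S)
F(-301)/l(-639) + 494497/128537 = (5 - 301)/(-639) + 494497/128537 = -296*(-1/639) + 494497*(1/128537) = 296/639 + 494497/128537 = 354030535/82135143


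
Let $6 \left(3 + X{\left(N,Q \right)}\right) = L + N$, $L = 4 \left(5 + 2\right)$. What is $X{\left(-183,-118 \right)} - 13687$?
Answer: $- \frac{82295}{6} \approx -13716.0$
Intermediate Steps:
$L = 28$ ($L = 4 \cdot 7 = 28$)
$X{\left(N,Q \right)} = \frac{5}{3} + \frac{N}{6}$ ($X{\left(N,Q \right)} = -3 + \frac{28 + N}{6} = -3 + \left(\frac{14}{3} + \frac{N}{6}\right) = \frac{5}{3} + \frac{N}{6}$)
$X{\left(-183,-118 \right)} - 13687 = \left(\frac{5}{3} + \frac{1}{6} \left(-183\right)\right) - 13687 = \left(\frac{5}{3} - \frac{61}{2}\right) - 13687 = - \frac{173}{6} - 13687 = - \frac{82295}{6}$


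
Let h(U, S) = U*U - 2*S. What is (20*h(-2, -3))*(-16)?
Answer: -3200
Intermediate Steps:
h(U, S) = U² - 2*S
(20*h(-2, -3))*(-16) = (20*((-2)² - 2*(-3)))*(-16) = (20*(4 + 6))*(-16) = (20*10)*(-16) = 200*(-16) = -3200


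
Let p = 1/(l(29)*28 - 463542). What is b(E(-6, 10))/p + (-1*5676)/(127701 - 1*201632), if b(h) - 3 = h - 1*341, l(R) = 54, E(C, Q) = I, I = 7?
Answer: 1027855502046/6721 ≈ 1.5293e+8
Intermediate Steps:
E(C, Q) = 7
b(h) = -338 + h (b(h) = 3 + (h - 1*341) = 3 + (h - 341) = 3 + (-341 + h) = -338 + h)
p = -1/462030 (p = 1/(54*28 - 463542) = 1/(1512 - 463542) = 1/(-462030) = -1/462030 ≈ -2.1644e-6)
b(E(-6, 10))/p + (-1*5676)/(127701 - 1*201632) = (-338 + 7)/(-1/462030) + (-1*5676)/(127701 - 1*201632) = -331*(-462030) - 5676/(127701 - 201632) = 152931930 - 5676/(-73931) = 152931930 - 5676*(-1/73931) = 152931930 + 516/6721 = 1027855502046/6721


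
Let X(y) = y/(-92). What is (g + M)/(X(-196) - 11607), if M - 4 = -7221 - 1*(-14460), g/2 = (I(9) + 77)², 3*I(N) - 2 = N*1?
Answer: -4193245/2402208 ≈ -1.7456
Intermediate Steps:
I(N) = ⅔ + N/3 (I(N) = ⅔ + (N*1)/3 = ⅔ + N/3)
X(y) = -y/92 (X(y) = y*(-1/92) = -y/92)
g = 117128/9 (g = 2*((⅔ + (⅓)*9) + 77)² = 2*((⅔ + 3) + 77)² = 2*(11/3 + 77)² = 2*(242/3)² = 2*(58564/9) = 117128/9 ≈ 13014.)
M = 7243 (M = 4 + (-7221 - 1*(-14460)) = 4 + (-7221 + 14460) = 4 + 7239 = 7243)
(g + M)/(X(-196) - 11607) = (117128/9 + 7243)/(-1/92*(-196) - 11607) = 182315/(9*(49/23 - 11607)) = 182315/(9*(-266912/23)) = (182315/9)*(-23/266912) = -4193245/2402208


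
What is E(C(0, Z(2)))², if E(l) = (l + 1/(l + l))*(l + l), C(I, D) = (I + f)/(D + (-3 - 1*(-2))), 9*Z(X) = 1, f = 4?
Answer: 6889/4 ≈ 1722.3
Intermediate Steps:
Z(X) = ⅑ (Z(X) = (⅑)*1 = ⅑)
C(I, D) = (4 + I)/(-1 + D) (C(I, D) = (I + 4)/(D + (-3 - 1*(-2))) = (4 + I)/(D + (-3 + 2)) = (4 + I)/(D - 1) = (4 + I)/(-1 + D))
E(l) = 2*l*(l + 1/(2*l)) (E(l) = (l + 1/(2*l))*(2*l) = 2*l*(l + 1/(2*l)))
E(C(0, Z(2)))² = (1 + 2*((4 + 0)/(-1 + ⅑))²)² = (1 + 2*(4/(-8/9))²)² = (1 + 2*(-9/8*4)²)² = (1 + 2*(-9/2)²)² = (1 + 2*(81/4))² = (1 + 81/2)² = (83/2)² = 6889/4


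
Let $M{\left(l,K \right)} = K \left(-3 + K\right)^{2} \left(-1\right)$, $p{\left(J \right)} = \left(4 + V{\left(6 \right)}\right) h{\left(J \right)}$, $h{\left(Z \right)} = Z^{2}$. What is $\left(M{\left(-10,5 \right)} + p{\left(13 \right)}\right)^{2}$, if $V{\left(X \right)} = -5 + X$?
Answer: $680625$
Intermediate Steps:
$p{\left(J \right)} = 5 J^{2}$ ($p{\left(J \right)} = \left(4 + \left(-5 + 6\right)\right) J^{2} = \left(4 + 1\right) J^{2} = 5 J^{2}$)
$M{\left(l,K \right)} = - K \left(-3 + K\right)^{2}$
$\left(M{\left(-10,5 \right)} + p{\left(13 \right)}\right)^{2} = \left(\left(-1\right) 5 \left(-3 + 5\right)^{2} + 5 \cdot 13^{2}\right)^{2} = \left(\left(-1\right) 5 \cdot 2^{2} + 5 \cdot 169\right)^{2} = \left(\left(-1\right) 5 \cdot 4 + 845\right)^{2} = \left(-20 + 845\right)^{2} = 825^{2} = 680625$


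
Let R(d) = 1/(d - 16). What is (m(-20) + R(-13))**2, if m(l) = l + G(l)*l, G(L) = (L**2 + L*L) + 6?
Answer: 219081099721/841 ≈ 2.6050e+8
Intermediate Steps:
R(d) = 1/(-16 + d)
G(L) = 6 + 2*L**2 (G(L) = (L**2 + L**2) + 6 = 2*L**2 + 6 = 6 + 2*L**2)
m(l) = l + l*(6 + 2*l**2) (m(l) = l + (6 + 2*l**2)*l = l + l*(6 + 2*l**2))
(m(-20) + R(-13))**2 = (-20*(7 + 2*(-20)**2) + 1/(-16 - 13))**2 = (-20*(7 + 2*400) + 1/(-29))**2 = (-20*(7 + 800) - 1/29)**2 = (-20*807 - 1/29)**2 = (-16140 - 1/29)**2 = (-468061/29)**2 = 219081099721/841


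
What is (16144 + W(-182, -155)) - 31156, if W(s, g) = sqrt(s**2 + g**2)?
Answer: -15012 + sqrt(57149) ≈ -14773.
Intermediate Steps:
W(s, g) = sqrt(g**2 + s**2)
(16144 + W(-182, -155)) - 31156 = (16144 + sqrt((-155)**2 + (-182)**2)) - 31156 = (16144 + sqrt(24025 + 33124)) - 31156 = (16144 + sqrt(57149)) - 31156 = -15012 + sqrt(57149)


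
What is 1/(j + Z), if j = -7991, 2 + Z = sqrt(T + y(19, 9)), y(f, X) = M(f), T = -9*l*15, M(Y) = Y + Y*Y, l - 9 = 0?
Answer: -7993/63888884 - I*sqrt(835)/63888884 ≈ -0.00012511 - 4.5229e-7*I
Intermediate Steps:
l = 9 (l = 9 + 0 = 9)
M(Y) = Y + Y**2
T = -1215 (T = -9*9*15 = -81*15 = -1215)
y(f, X) = f*(1 + f)
Z = -2 + I*sqrt(835) (Z = -2 + sqrt(-1215 + 19*(1 + 19)) = -2 + sqrt(-1215 + 19*20) = -2 + sqrt(-1215 + 380) = -2 + sqrt(-835) = -2 + I*sqrt(835) ≈ -2.0 + 28.896*I)
1/(j + Z) = 1/(-7991 + (-2 + I*sqrt(835))) = 1/(-7993 + I*sqrt(835))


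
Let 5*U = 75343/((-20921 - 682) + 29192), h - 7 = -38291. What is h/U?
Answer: -1452686380/75343 ≈ -19281.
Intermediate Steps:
h = -38284 (h = 7 - 38291 = -38284)
U = 75343/37945 (U = (75343/((-20921 - 682) + 29192))/5 = (75343/(-21603 + 29192))/5 = (75343/7589)/5 = (75343*(1/7589))/5 = (⅕)*(75343/7589) = 75343/37945 ≈ 1.9856)
h/U = -38284/75343/37945 = -38284*37945/75343 = -1452686380/75343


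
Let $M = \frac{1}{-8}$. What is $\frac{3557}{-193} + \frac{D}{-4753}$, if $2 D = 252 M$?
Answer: $- \frac{9659075}{524188} \approx -18.427$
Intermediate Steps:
$M = - \frac{1}{8} \approx -0.125$
$D = - \frac{63}{4}$ ($D = \frac{252 \left(- \frac{1}{8}\right)}{2} = \frac{1}{2} \left(- \frac{63}{2}\right) = - \frac{63}{4} \approx -15.75$)
$\frac{3557}{-193} + \frac{D}{-4753} = \frac{3557}{-193} - \frac{63}{4 \left(-4753\right)} = 3557 \left(- \frac{1}{193}\right) - - \frac{9}{2716} = - \frac{3557}{193} + \frac{9}{2716} = - \frac{9659075}{524188}$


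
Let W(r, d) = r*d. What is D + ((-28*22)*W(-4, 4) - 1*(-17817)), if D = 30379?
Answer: 58052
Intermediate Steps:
W(r, d) = d*r
D + ((-28*22)*W(-4, 4) - 1*(-17817)) = 30379 + ((-28*22)*(4*(-4)) - 1*(-17817)) = 30379 + (-616*(-16) + 17817) = 30379 + (9856 + 17817) = 30379 + 27673 = 58052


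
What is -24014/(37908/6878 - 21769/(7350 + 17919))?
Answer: -2086818785274/404085035 ≈ -5164.3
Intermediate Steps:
-24014/(37908/6878 - 21769/(7350 + 17919)) = -24014/(37908*(1/6878) - 21769/25269) = -24014/(18954/3439 - 21769*1/25269) = -24014/(18954/3439 - 21769/25269) = -24014/404085035/86900091 = -24014*86900091/404085035 = -2086818785274/404085035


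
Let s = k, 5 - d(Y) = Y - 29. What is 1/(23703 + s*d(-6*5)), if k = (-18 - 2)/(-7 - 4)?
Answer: 11/262013 ≈ 4.1983e-5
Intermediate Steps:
d(Y) = 34 - Y (d(Y) = 5 - (Y - 29) = 5 - (-29 + Y) = 5 + (29 - Y) = 34 - Y)
k = 20/11 (k = -20/(-11) = -20*(-1/11) = 20/11 ≈ 1.8182)
s = 20/11 ≈ 1.8182
1/(23703 + s*d(-6*5)) = 1/(23703 + 20*(34 - (-6)*5)/11) = 1/(23703 + 20*(34 - 1*(-30))/11) = 1/(23703 + 20*(34 + 30)/11) = 1/(23703 + (20/11)*64) = 1/(23703 + 1280/11) = 1/(262013/11) = 11/262013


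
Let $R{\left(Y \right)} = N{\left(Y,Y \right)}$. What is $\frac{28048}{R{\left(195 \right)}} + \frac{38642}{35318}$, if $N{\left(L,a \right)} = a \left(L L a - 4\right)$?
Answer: $\frac{27936726204877}{25533145362855} \approx 1.0941$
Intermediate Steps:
$N{\left(L,a \right)} = a \left(-4 + a L^{2}\right)$ ($N{\left(L,a \right)} = a \left(L^{2} a - 4\right) = a \left(a L^{2} - 4\right) = a \left(-4 + a L^{2}\right)$)
$R{\left(Y \right)} = Y \left(-4 + Y^{3}\right)$ ($R{\left(Y \right)} = Y \left(-4 + Y Y^{2}\right) = Y \left(-4 + Y^{3}\right)$)
$\frac{28048}{R{\left(195 \right)}} + \frac{38642}{35318} = \frac{28048}{195 \left(-4 + 195^{3}\right)} + \frac{38642}{35318} = \frac{28048}{195 \left(-4 + 7414875\right)} + 38642 \cdot \frac{1}{35318} = \frac{28048}{195 \cdot 7414871} + \frac{19321}{17659} = \frac{28048}{1445899845} + \frac{19321}{17659} = \frac{27936726204877}{25533145362855}$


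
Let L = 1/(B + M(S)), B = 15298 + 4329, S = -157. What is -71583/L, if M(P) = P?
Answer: -1393721010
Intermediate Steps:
B = 19627
L = 1/19470 (L = 1/(19627 - 157) = 1/19470 ≈ 5.1361e-5)
-71583/L = -71583/1/19470 = -71583*19470 = -1393721010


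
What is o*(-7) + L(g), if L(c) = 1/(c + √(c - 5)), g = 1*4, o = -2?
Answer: 242/17 - I/17 ≈ 14.235 - 0.058824*I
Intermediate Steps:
g = 4
L(c) = 1/(c + √(-5 + c))
o*(-7) + L(g) = -2*(-7) + 1/(4 + √(-5 + 4)) = 14 + 1/(4 + √(-1)) = 14 + 1/(4 + I) = 14 + (4 - I)/17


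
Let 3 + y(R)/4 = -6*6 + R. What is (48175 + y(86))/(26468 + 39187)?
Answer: 16121/21885 ≈ 0.73662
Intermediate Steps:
y(R) = -156 + 4*R (y(R) = -12 + 4*(-6*6 + R) = -12 + 4*(-36 + R) = -12 + (-144 + 4*R) = -156 + 4*R)
(48175 + y(86))/(26468 + 39187) = (48175 + (-156 + 4*86))/(26468 + 39187) = (48175 + (-156 + 344))/65655 = (48175 + 188)*(1/65655) = 48363*(1/65655) = 16121/21885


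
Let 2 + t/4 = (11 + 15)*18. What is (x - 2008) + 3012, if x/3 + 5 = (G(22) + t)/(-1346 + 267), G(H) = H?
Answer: 1061473/1079 ≈ 983.76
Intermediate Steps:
t = 1864 (t = -8 + 4*((11 + 15)*18) = -8 + 4*(26*18) = -8 + 4*468 = -8 + 1872 = 1864)
x = -21843/1079 (x = -15 + 3*((22 + 1864)/(-1346 + 267)) = -15 + 3*(1886/(-1079)) = -15 + 3*(1886*(-1/1079)) = -15 + 3*(-1886/1079) = -15 - 5658/1079 = -21843/1079 ≈ -20.244)
(x - 2008) + 3012 = (-21843/1079 - 2008) + 3012 = -2188475/1079 + 3012 = 1061473/1079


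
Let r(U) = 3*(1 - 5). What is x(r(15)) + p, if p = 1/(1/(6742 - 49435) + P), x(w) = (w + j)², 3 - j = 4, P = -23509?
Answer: 169620143029/1003669738 ≈ 169.00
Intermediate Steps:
j = -1 (j = 3 - 1*4 = 3 - 4 = -1)
r(U) = -12 (r(U) = 3*(-4) = -12)
x(w) = (-1 + w)² (x(w) = (w - 1)² = (-1 + w)²)
p = -42693/1003669738 (p = 1/(1/(6742 - 49435) - 23509) = 1/(1/(-42693) - 23509) = 1/(-1/42693 - 23509) = 1/(-1003669738/42693) = -42693/1003669738 ≈ -4.2537e-5)
x(r(15)) + p = (-1 - 12)² - 42693/1003669738 = (-13)² - 42693/1003669738 = 169 - 42693/1003669738 = 169620143029/1003669738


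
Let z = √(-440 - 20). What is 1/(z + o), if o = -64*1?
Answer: -16/1139 - I*√115/2278 ≈ -0.014047 - 0.0047076*I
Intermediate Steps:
z = 2*I*√115 (z = √(-460) = 2*I*√115 ≈ 21.448*I)
o = -64
1/(z + o) = 1/(2*I*√115 - 64) = 1/(-64 + 2*I*√115)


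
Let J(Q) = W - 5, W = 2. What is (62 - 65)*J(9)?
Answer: 9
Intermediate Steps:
J(Q) = -3 (J(Q) = 2 - 5 = -3)
(62 - 65)*J(9) = (62 - 65)*(-3) = -3*(-3) = 9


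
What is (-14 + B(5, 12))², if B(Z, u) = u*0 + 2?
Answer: 144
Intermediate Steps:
B(Z, u) = 2 (B(Z, u) = 0 + 2 = 2)
(-14 + B(5, 12))² = (-14 + 2)² = (-12)² = 144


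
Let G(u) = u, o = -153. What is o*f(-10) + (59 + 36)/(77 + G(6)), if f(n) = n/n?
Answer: -12604/83 ≈ -151.86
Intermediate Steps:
f(n) = 1
o*f(-10) + (59 + 36)/(77 + G(6)) = -153*1 + (59 + 36)/(77 + 6) = -153 + 95/83 = -12604/83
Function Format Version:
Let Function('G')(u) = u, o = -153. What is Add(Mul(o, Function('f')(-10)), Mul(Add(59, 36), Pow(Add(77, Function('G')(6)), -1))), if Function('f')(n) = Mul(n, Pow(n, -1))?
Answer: Rational(-12604, 83) ≈ -151.86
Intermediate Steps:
Function('f')(n) = 1
Add(Mul(o, Function('f')(-10)), Mul(Add(59, 36), Pow(Add(77, Function('G')(6)), -1))) = Add(Mul(-153, 1), Mul(Add(59, 36), Pow(Add(77, 6), -1))) = Add(-153, Mul(95, Pow(83, -1))) = Add(-153, Mul(95, Rational(1, 83))) = Add(-153, Rational(95, 83)) = Rational(-12604, 83)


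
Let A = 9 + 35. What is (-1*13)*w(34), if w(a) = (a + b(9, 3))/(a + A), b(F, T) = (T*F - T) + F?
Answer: -67/6 ≈ -11.167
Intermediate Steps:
b(F, T) = F - T + F*T (b(F, T) = (F*T - T) + F = (-T + F*T) + F = F - T + F*T)
A = 44
w(a) = (33 + a)/(44 + a) (w(a) = (a + (9 - 1*3 + 9*3))/(a + 44) = (a + (9 - 3 + 27))/(44 + a) = (a + 33)/(44 + a) = (33 + a)/(44 + a))
(-1*13)*w(34) = (-1*13)*((33 + 34)/(44 + 34)) = -13*67/78 = -67/6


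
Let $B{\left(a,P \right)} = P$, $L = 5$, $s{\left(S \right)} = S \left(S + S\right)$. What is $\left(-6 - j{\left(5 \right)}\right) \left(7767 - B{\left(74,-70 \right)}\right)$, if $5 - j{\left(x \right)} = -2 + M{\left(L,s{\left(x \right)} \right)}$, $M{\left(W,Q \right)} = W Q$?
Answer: $1857369$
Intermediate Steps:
$s{\left(S \right)} = 2 S^{2}$ ($s{\left(S \right)} = S 2 S = 2 S^{2}$)
$M{\left(W,Q \right)} = Q W$
$j{\left(x \right)} = 7 - 10 x^{2}$ ($j{\left(x \right)} = 5 - \left(-2 + 2 x^{2} \cdot 5\right) = 5 - \left(-2 + 10 x^{2}\right) = 7 - 10 x^{2}$)
$\left(-6 - j{\left(5 \right)}\right) \left(7767 - B{\left(74,-70 \right)}\right) = \left(-6 - \left(7 - 10 \cdot 5^{2}\right)\right) \left(7767 - -70\right) = \left(-6 - \left(7 - 250\right)\right) \left(7767 + 70\right) = \left(-6 - \left(7 - 250\right)\right) 7837 = \left(-6 - -243\right) 7837 = \left(-6 + 243\right) 7837 = 237 \cdot 7837 = 1857369$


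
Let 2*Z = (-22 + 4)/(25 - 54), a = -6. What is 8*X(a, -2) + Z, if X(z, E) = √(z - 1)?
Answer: 9/29 + 8*I*√7 ≈ 0.31034 + 21.166*I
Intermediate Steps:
X(z, E) = √(-1 + z)
Z = 9/29 (Z = ((-22 + 4)/(25 - 54))/2 = (-18/(-29))/2 = (-18*(-1/29))/2 = (½)*(18/29) = 9/29 ≈ 0.31034)
8*X(a, -2) + Z = 8*√(-1 - 6) + 9/29 = 8*√(-7) + 9/29 = 8*(I*√7) + 9/29 = 8*I*√7 + 9/29 = 9/29 + 8*I*√7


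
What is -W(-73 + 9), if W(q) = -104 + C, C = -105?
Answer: 209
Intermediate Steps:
W(q) = -209 (W(q) = -104 - 105 = -209)
-W(-73 + 9) = -1*(-209) = 209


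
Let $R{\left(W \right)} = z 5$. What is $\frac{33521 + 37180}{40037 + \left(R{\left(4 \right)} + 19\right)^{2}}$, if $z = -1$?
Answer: $\frac{23567}{13411} \approx 1.7573$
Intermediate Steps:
$R{\left(W \right)} = -5$ ($R{\left(W \right)} = \left(-1\right) 5 = -5$)
$\frac{33521 + 37180}{40037 + \left(R{\left(4 \right)} + 19\right)^{2}} = \frac{33521 + 37180}{40037 + \left(-5 + 19\right)^{2}} = \frac{70701}{40037 + 14^{2}} = \frac{70701}{40037 + 196} = \frac{70701}{40233} = 70701 \cdot \frac{1}{40233} = \frac{23567}{13411}$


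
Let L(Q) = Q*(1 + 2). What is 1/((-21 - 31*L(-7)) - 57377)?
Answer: -1/56747 ≈ -1.7622e-5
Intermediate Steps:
L(Q) = 3*Q (L(Q) = Q*3 = 3*Q)
1/((-21 - 31*L(-7)) - 57377) = 1/((-21 - 93*(-7)) - 57377) = 1/((-21 - 31*(-21)) - 57377) = 1/((-21 + 651) - 57377) = 1/(630 - 57377) = 1/(-56747) = -1/56747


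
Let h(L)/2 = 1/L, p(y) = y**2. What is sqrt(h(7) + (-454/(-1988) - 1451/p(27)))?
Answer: 5*I*sqrt(868046)/3834 ≈ 1.215*I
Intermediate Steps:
h(L) = 2/L
sqrt(h(7) + (-454/(-1988) - 1451/p(27))) = sqrt(2/7 + (-454/(-1988) - 1451/(27**2))) = sqrt(2*(1/7) + (-454*(-1/1988) - 1451/729)) = sqrt(2/7 + (227/994 - 1451*1/729)) = sqrt(2/7 + (227/994 - 1451/729)) = sqrt(2/7 - 1276811/724626) = sqrt(-152825/103518) = 5*I*sqrt(868046)/3834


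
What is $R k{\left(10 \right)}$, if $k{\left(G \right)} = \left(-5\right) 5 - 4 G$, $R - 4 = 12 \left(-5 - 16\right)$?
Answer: $16120$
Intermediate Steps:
$R = -248$ ($R = 4 + 12 \left(-5 - 16\right) = 4 + 12 \left(-21\right) = 4 - 252 = -248$)
$k{\left(G \right)} = -25 - 4 G$
$R k{\left(10 \right)} = - 248 \left(-25 - 40\right) = \left(-248\right) \left(-65\right) = 16120$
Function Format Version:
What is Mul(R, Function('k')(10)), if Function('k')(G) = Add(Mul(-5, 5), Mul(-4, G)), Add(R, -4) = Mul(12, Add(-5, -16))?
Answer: 16120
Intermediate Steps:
R = -248 (R = Add(4, Mul(12, Add(-5, -16))) = Add(4, Mul(12, -21)) = Add(4, -252) = -248)
Function('k')(G) = Add(-25, Mul(-4, G))
Mul(R, Function('k')(10)) = Mul(-248, Add(-25, Mul(-4, 10))) = Mul(-248, Add(-25, -40)) = Mul(-248, -65) = 16120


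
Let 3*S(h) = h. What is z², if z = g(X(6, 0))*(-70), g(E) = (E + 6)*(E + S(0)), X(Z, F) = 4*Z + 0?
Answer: 2540160000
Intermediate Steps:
S(h) = h/3
X(Z, F) = 4*Z
g(E) = E*(6 + E) (g(E) = (E + 6)*(E + (⅓)*0) = (6 + E)*(E + 0) = (6 + E)*E = E*(6 + E))
z = -50400 (z = ((4*6)*(6 + 4*6))*(-70) = (24*(6 + 24))*(-70) = (24*30)*(-70) = 720*(-70) = -50400)
z² = (-50400)² = 2540160000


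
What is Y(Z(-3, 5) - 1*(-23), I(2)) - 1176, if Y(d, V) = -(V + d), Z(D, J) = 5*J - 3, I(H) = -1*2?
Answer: -1219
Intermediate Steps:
I(H) = -2
Z(D, J) = -3 + 5*J
Y(d, V) = -V - d
Y(Z(-3, 5) - 1*(-23), I(2)) - 1176 = (-1*(-2) - ((-3 + 5*5) - 1*(-23))) - 1176 = (2 - ((-3 + 25) + 23)) - 1176 = (2 - (22 + 23)) - 1176 = (2 - 1*45) - 1176 = (2 - 45) - 1176 = -43 - 1176 = -1219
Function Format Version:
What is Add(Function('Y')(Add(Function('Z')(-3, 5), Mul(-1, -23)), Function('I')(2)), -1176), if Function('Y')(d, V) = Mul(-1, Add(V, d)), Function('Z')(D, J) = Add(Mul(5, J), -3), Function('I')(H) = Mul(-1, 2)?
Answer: -1219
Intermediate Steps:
Function('I')(H) = -2
Function('Z')(D, J) = Add(-3, Mul(5, J))
Function('Y')(d, V) = Add(Mul(-1, V), Mul(-1, d))
Add(Function('Y')(Add(Function('Z')(-3, 5), Mul(-1, -23)), Function('I')(2)), -1176) = Add(Add(Mul(-1, -2), Mul(-1, Add(Add(-3, Mul(5, 5)), Mul(-1, -23)))), -1176) = Add(Add(2, Mul(-1, Add(Add(-3, 25), 23))), -1176) = Add(Add(2, Mul(-1, Add(22, 23))), -1176) = Add(Add(2, Mul(-1, 45)), -1176) = Add(Add(2, -45), -1176) = Add(-43, -1176) = -1219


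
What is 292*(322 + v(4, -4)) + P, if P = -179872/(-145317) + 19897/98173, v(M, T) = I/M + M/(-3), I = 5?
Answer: 447013047866086/4755401947 ≈ 94001.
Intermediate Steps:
v(M, T) = 5/M - M/3 (v(M, T) = 5/M + M/(-3) = 5/M + M*(-⅓) = 5/M - M/3)
P = 20549946205/14266205841 (P = -179872*(-1/145317) + 19897*(1/98173) = 179872/145317 + 19897/98173 = 20549946205/14266205841 ≈ 1.4405)
292*(322 + v(4, -4)) + P = 292*(322 + (5/4 - ⅓*4)) + 20549946205/14266205841 = 292*(322 + (5*(¼) - 4/3)) + 20549946205/14266205841 = 292*(322 + (5/4 - 4/3)) + 20549946205/14266205841 = 292*(322 - 1/12) + 20549946205/14266205841 = 292*(3863/12) + 20549946205/14266205841 = 281999/3 + 20549946205/14266205841 = 447013047866086/4755401947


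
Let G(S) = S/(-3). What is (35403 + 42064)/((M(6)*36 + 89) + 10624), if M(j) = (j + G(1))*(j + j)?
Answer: 77467/13161 ≈ 5.8861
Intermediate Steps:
G(S) = -S/3 (G(S) = S*(-⅓) = -S/3)
M(j) = 2*j*(-⅓ + j) (M(j) = (j - ⅓*1)*(j + j) = (j - ⅓)*(2*j) = (-⅓ + j)*(2*j) = 2*j*(-⅓ + j))
(35403 + 42064)/((M(6)*36 + 89) + 10624) = (35403 + 42064)/((((⅔)*6*(-1 + 3*6))*36 + 89) + 10624) = 77467/((((⅔)*6*(-1 + 18))*36 + 89) + 10624) = 77467/((((⅔)*6*17)*36 + 89) + 10624) = 77467/((68*36 + 89) + 10624) = 77467/((2448 + 89) + 10624) = 77467/(2537 + 10624) = 77467/13161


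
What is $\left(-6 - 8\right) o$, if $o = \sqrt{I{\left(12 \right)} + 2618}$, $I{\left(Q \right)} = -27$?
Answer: $- 14 \sqrt{2591} \approx -712.63$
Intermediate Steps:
$o = \sqrt{2591}$ ($o = \sqrt{-27 + 2618} = \sqrt{2591} \approx 50.902$)
$\left(-6 - 8\right) o = \left(-6 - 8\right) \sqrt{2591} = - 14 \sqrt{2591}$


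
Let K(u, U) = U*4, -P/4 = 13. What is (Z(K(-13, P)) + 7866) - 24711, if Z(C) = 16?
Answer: -16829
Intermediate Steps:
P = -52 (P = -4*13 = -52)
K(u, U) = 4*U
(Z(K(-13, P)) + 7866) - 24711 = (16 + 7866) - 24711 = 7882 - 24711 = -16829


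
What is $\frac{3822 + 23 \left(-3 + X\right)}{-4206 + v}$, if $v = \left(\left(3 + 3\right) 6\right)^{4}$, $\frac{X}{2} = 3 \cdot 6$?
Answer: $\frac{1527}{558470} \approx 0.0027343$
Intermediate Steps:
$X = 36$ ($X = 2 \cdot 3 \cdot 6 = 2 \cdot 18 = 36$)
$v = 1679616$ ($v = \left(6 \cdot 6\right)^{4} = 36^{4} = 1679616$)
$\frac{3822 + 23 \left(-3 + X\right)}{-4206 + v} = \frac{3822 + 23 \left(-3 + 36\right)}{-4206 + 1679616} = \frac{3822 + 23 \cdot 33}{1675410} = \left(3822 + 759\right) \frac{1}{1675410} = 4581 \cdot \frac{1}{1675410} = \frac{1527}{558470}$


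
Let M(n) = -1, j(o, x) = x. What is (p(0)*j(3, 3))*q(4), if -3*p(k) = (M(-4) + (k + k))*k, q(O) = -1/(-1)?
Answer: 0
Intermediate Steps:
q(O) = 1 (q(O) = -1*(-1) = 1)
p(k) = -k*(-1 + 2*k)/3 (p(k) = -(-1 + (k + k))*k/3 = -(-1 + 2*k)*k/3 = -k*(-1 + 2*k)/3)
(p(0)*j(3, 3))*q(4) = (((⅓)*0*(1 - 2*0))*3)*1 = (((⅓)*0*(1 + 0))*3)*1 = (((⅓)*0*1)*3)*1 = (0*3)*1 = 0*1 = 0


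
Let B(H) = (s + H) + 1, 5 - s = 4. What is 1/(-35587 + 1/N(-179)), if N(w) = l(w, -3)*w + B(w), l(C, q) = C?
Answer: -31864/1133944167 ≈ -2.8100e-5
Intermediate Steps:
s = 1 (s = 5 - 1*4 = 5 - 4 = 1)
B(H) = 2 + H (B(H) = (1 + H) + 1 = 2 + H)
N(w) = 2 + w + w² (N(w) = w*w + (2 + w) = w² + (2 + w) = 2 + w + w²)
1/(-35587 + 1/N(-179)) = 1/(-35587 + 1/(2 - 179 + (-179)²)) = 1/(-35587 + 1/(2 - 179 + 32041)) = 1/(-35587 + 1/31864) = 1/(-1133944167/31864) = -31864/1133944167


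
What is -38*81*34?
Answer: -104652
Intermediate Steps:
-38*81*34 = -3078*34 = -104652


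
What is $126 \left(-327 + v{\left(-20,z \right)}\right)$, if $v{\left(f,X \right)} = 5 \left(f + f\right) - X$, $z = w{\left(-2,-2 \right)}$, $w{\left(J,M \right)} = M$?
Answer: $-66150$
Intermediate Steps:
$z = -2$
$v{\left(f,X \right)} = - X + 10 f$ ($v{\left(f,X \right)} = 5 \cdot 2 f - X = 10 f - X = - X + 10 f$)
$126 \left(-327 + v{\left(-20,z \right)}\right) = 126 \left(-327 + \left(\left(-1\right) \left(-2\right) + 10 \left(-20\right)\right)\right) = 126 \left(-327 + \left(2 - 200\right)\right) = 126 \left(-327 - 198\right) = 126 \left(-525\right) = -66150$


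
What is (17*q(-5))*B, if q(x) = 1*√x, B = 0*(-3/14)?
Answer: 0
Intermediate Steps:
B = 0 (B = 0*(-3*1/14) = 0*(-3/14) = 0)
q(x) = √x
(17*q(-5))*B = (17*√(-5))*0 = (17*(I*√5))*0 = (17*I*√5)*0 = 0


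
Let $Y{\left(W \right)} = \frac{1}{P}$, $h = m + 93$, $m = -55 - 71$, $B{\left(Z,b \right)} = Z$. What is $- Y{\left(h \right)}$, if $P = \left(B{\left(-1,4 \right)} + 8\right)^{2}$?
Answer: $- \frac{1}{49} \approx -0.020408$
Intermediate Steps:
$m = -126$ ($m = -55 - 71 = -126$)
$h = -33$ ($h = -126 + 93 = -33$)
$P = 49$ ($P = \left(-1 + 8\right)^{2} = 7^{2} = 49$)
$Y{\left(W \right)} = \frac{1}{49}$
$- Y{\left(h \right)} = \left(-1\right) \frac{1}{49} = - \frac{1}{49}$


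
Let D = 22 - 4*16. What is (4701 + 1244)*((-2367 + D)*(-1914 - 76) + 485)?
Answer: 28502678275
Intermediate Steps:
D = -42 (D = 22 - 64 = -42)
(4701 + 1244)*((-2367 + D)*(-1914 - 76) + 485) = (4701 + 1244)*((-2367 - 42)*(-1914 - 76) + 485) = 5945*(-2409*(-1990) + 485) = 5945*(4793910 + 485) = 5945*4794395 = 28502678275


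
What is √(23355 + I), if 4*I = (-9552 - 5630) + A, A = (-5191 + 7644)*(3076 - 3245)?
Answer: I*√336319/2 ≈ 289.96*I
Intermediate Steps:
A = -414557 (A = 2453*(-169) = -414557)
I = -429739/4 (I = ((-9552 - 5630) - 414557)/4 = (-15182 - 414557)/4 = (¼)*(-429739) = -429739/4 ≈ -1.0743e+5)
√(23355 + I) = √(23355 - 429739/4) = √(-336319/4) = I*√336319/2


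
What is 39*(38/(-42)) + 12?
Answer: -163/7 ≈ -23.286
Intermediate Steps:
39*(38/(-42)) + 12 = 39*(38*(-1/42)) + 12 = 39*(-19/21) + 12 = -247/7 + 12 = -163/7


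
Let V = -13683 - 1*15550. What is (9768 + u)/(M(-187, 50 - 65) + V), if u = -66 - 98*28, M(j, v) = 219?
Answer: -3479/14507 ≈ -0.23982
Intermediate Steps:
V = -29233 (V = -13683 - 15550 = -29233)
u = -2810 (u = -66 - 2744 = -2810)
(9768 + u)/(M(-187, 50 - 65) + V) = (9768 - 2810)/(219 - 29233) = 6958/(-29014) = 6958*(-1/29014) = -3479/14507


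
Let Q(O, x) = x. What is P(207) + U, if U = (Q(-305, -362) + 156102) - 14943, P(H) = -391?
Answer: 140406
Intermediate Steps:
U = 140797 (U = (-362 + 156102) - 14943 = 155740 - 14943 = 140797)
P(207) + U = -391 + 140797 = 140406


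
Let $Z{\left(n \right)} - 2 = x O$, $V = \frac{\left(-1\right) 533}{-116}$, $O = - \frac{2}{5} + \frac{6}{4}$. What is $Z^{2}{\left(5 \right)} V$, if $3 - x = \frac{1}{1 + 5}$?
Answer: $\frac{50234717}{417600} \approx 120.29$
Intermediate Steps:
$x = \frac{17}{6}$ ($x = 3 - \frac{1}{1 + 5} = 3 - \frac{1}{6} = \frac{17}{6} \approx 2.8333$)
$O = \frac{11}{10}$ ($O = \left(-2\right) \frac{1}{5} + 6 \cdot \frac{1}{4} = - \frac{2}{5} + \frac{3}{2} = \frac{11}{10} \approx 1.1$)
$V = \frac{533}{116}$ ($V = \left(-533\right) \left(- \frac{1}{116}\right) = \frac{533}{116} \approx 4.5948$)
$Z{\left(n \right)} = \frac{307}{60}$ ($Z{\left(n \right)} = 2 + \frac{17}{6} \cdot \frac{11}{10} = 2 + \frac{187}{60} = \frac{307}{60}$)
$Z^{2}{\left(5 \right)} V = \left(\frac{307}{60}\right)^{2} \cdot \frac{533}{116} = \frac{94249}{3600} \cdot \frac{533}{116} = \frac{50234717}{417600}$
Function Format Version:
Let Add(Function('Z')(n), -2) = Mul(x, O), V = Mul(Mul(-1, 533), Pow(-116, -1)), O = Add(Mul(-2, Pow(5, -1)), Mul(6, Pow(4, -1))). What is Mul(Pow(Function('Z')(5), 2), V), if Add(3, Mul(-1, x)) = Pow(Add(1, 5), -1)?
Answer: Rational(50234717, 417600) ≈ 120.29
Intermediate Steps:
x = Rational(17, 6) (x = Add(3, Mul(-1, Pow(Add(1, 5), -1))) = Add(3, Mul(-1, Pow(6, -1))) = Add(3, Mul(-1, Rational(1, 6))) = Add(3, Rational(-1, 6)) = Rational(17, 6) ≈ 2.8333)
O = Rational(11, 10) (O = Add(Mul(-2, Rational(1, 5)), Mul(6, Rational(1, 4))) = Add(Rational(-2, 5), Rational(3, 2)) = Rational(11, 10) ≈ 1.1000)
V = Rational(533, 116) (V = Mul(-533, Rational(-1, 116)) = Rational(533, 116) ≈ 4.5948)
Function('Z')(n) = Rational(307, 60) (Function('Z')(n) = Add(2, Mul(Rational(17, 6), Rational(11, 10))) = Add(2, Rational(187, 60)) = Rational(307, 60))
Mul(Pow(Function('Z')(5), 2), V) = Mul(Pow(Rational(307, 60), 2), Rational(533, 116)) = Mul(Rational(94249, 3600), Rational(533, 116)) = Rational(50234717, 417600)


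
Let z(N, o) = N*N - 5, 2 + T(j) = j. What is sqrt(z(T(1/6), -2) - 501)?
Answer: I*sqrt(18095)/6 ≈ 22.42*I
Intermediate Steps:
T(j) = -2 + j
z(N, o) = -5 + N**2 (z(N, o) = N**2 - 5 = -5 + N**2)
sqrt(z(T(1/6), -2) - 501) = sqrt((-5 + (-2 + 1/6)**2) - 501) = sqrt((-5 + (-11/6)**2) - 501) = sqrt((-5 + 121/36) - 501) = sqrt(-59/36 - 501) = sqrt(-18095/36) = I*sqrt(18095)/6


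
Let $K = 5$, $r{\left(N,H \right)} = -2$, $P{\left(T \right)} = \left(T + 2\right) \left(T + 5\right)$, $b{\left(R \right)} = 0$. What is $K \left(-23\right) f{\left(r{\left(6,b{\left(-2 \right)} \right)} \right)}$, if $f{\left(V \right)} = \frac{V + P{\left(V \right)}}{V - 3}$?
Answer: $-46$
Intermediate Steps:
$P{\left(T \right)} = \left(2 + T\right) \left(5 + T\right)$
$f{\left(V \right)} = \frac{10 + V^{2} + 8 V}{-3 + V}$ ($f{\left(V \right)} = \frac{V + \left(10 + V^{2} + 7 V\right)}{V - 3} = \frac{10 + V^{2} + 8 V}{-3 + V}$)
$K \left(-23\right) f{\left(r{\left(6,b{\left(-2 \right)} \right)} \right)} = 5 \left(-23\right) \frac{10 + \left(-2\right)^{2} + 8 \left(-2\right)}{-3 - 2} = - 115 \frac{10 + 4 - 16}{-5} = - 115 \left(\left(- \frac{1}{5}\right) \left(-2\right)\right) = \left(-115\right) \frac{2}{5} = -46$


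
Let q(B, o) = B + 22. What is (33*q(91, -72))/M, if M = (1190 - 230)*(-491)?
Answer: -1243/157120 ≈ -0.0079111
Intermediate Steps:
q(B, o) = 22 + B
M = -471360 (M = 960*(-491) = -471360)
(33*q(91, -72))/M = (33*(22 + 91))/(-471360) = (33*113)*(-1/471360) = 3729*(-1/471360) = -1243/157120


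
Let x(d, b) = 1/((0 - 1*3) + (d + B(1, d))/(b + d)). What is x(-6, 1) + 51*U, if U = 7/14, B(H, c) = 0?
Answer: 449/18 ≈ 24.944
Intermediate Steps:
x(d, b) = 1/(-3 + d/(b + d)) (x(d, b) = 1/((0 - 1*3) + (d + 0)/(b + d)) = 1/((0 - 3) + d/(b + d)) = 1/(-3 + d/(b + d)))
U = 1/2 (U = 7*(1/14) = 1/2 ≈ 0.50000)
x(-6, 1) + 51*U = (-1*1 - 1*(-6))/(2*(-6) + 3*1) + 51*(1/2) = (-1 + 6)/(-12 + 3) + 51/2 = 5/(-9) + 51/2 = -1/9*5 + 51/2 = -5/9 + 51/2 = 449/18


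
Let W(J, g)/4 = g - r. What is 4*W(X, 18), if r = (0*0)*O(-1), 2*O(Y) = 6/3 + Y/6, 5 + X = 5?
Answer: 288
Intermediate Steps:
X = 0 (X = -5 + 5 = 0)
O(Y) = 1 + Y/12 (O(Y) = (6/3 + Y/6)/2 = (6*(⅓) + Y*(⅙))/2 = (2 + Y/6)/2 = 1 + Y/12)
r = 0 (r = (0*0)*(1 + (1/12)*(-1)) = 0*(1 - 1/12) = 0*(11/12) = 0)
W(J, g) = 4*g (W(J, g) = 4*(g - 1*0) = 4*(g + 0) = 4*g)
4*W(X, 18) = 4*(4*18) = 4*72 = 288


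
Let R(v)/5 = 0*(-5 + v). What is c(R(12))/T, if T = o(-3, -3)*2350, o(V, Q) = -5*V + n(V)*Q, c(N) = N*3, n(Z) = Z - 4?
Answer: 0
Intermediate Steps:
R(v) = 0 (R(v) = 5*(0*(-5 + v)) = 5*0 = 0)
n(Z) = -4 + Z
c(N) = 3*N
o(V, Q) = -5*V + Q*(-4 + V) (o(V, Q) = -5*V + (-4 + V)*Q = -5*V + Q*(-4 + V))
T = 84600 (T = (-5*(-3) - 3*(-4 - 3))*2350 = (15 - 3*(-7))*2350 = (15 + 21)*2350 = 36*2350 = 84600)
c(R(12))/T = (3*0)/84600 = 0*(1/84600) = 0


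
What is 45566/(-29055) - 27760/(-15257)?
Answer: 111366338/443292135 ≈ 0.25123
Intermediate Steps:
45566/(-29055) - 27760/(-15257) = 45566*(-1/29055) - 27760*(-1/15257) = -45566/29055 + 27760/15257 = 111366338/443292135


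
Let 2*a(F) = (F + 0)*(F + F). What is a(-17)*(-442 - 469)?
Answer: -263279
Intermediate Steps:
a(F) = F² (a(F) = ((F + 0)*(F + F))/2 = (F*(2*F))/2 = (2*F²)/2 = F²)
a(-17)*(-442 - 469) = (-17)²*(-442 - 469) = 289*(-911) = -263279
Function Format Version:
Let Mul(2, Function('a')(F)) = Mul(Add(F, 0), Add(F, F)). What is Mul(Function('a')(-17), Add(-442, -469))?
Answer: -263279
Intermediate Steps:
Function('a')(F) = Pow(F, 2) (Function('a')(F) = Mul(Rational(1, 2), Mul(Add(F, 0), Add(F, F))) = Mul(Rational(1, 2), Mul(F, Mul(2, F))) = Mul(Rational(1, 2), Mul(2, Pow(F, 2))) = Pow(F, 2))
Mul(Function('a')(-17), Add(-442, -469)) = Mul(Pow(-17, 2), Add(-442, -469)) = Mul(289, -911) = -263279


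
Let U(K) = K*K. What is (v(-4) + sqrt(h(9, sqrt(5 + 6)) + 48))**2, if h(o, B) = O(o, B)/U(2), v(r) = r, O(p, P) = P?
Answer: (8 - sqrt(192 + sqrt(11)))**2/4 ≈ 8.9269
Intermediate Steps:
U(K) = K**2
h(o, B) = B/4 (h(o, B) = B/(2**2) = B/4)
(v(-4) + sqrt(h(9, sqrt(5 + 6)) + 48))**2 = (-4 + sqrt(sqrt(5 + 6)/4 + 48))**2 = (-4 + sqrt(sqrt(11)/4 + 48))**2 = (-4 + sqrt(48 + sqrt(11)/4))**2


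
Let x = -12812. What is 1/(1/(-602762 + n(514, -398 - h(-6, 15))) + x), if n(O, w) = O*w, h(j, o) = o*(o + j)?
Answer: -876724/11232587889 ≈ -7.8052e-5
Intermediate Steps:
h(j, o) = o*(j + o)
1/(1/(-602762 + n(514, -398 - h(-6, 15))) + x) = 1/(1/(-602762 + 514*(-398 - 15*(-6 + 15))) - 12812) = 1/(1/(-602762 + 514*(-398 - 15*9)) - 12812) = 1/(1/(-602762 + 514*(-398 - 1*135)) - 12812) = 1/(1/(-602762 + 514*(-398 - 135)) - 12812) = 1/(1/(-602762 + 514*(-533)) - 12812) = 1/(1/(-602762 - 273962) - 12812) = 1/(1/(-876724) - 12812) = 1/(-1/876724 - 12812) = 1/(-11232587889/876724) = -876724/11232587889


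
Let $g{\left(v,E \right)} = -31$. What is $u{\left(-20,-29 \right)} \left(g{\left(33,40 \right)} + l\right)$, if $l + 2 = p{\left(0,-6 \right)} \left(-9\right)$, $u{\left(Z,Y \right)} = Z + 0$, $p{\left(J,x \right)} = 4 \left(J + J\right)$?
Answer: $660$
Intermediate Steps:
$p{\left(J,x \right)} = 8 J$ ($p{\left(J,x \right)} = 4 \cdot 2 J = 8 J$)
$u{\left(Z,Y \right)} = Z$
$l = -2$ ($l = -2 + 8 \cdot 0 \left(-9\right) = -2 + 0 \left(-9\right) = -2 + 0 = -2$)
$u{\left(-20,-29 \right)} \left(g{\left(33,40 \right)} + l\right) = - 20 \left(-31 - 2\right) = \left(-20\right) \left(-33\right) = 660$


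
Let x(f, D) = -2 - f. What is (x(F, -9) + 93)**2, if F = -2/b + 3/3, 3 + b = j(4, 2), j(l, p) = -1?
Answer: 32041/4 ≈ 8010.3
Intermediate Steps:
b = -4 (b = -3 - 1 = -4)
F = 3/2 (F = -2/(-4) + 3/3 = -2*(-1/4) + 3*(1/3) = 1/2 + 1 = 3/2 ≈ 1.5000)
(x(F, -9) + 93)**2 = ((-2 - 1*3/2) + 93)**2 = ((-2 - 3/2) + 93)**2 = (-7/2 + 93)**2 = (179/2)**2 = 32041/4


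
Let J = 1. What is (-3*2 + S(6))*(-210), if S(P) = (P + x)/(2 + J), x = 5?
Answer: 490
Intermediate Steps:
S(P) = 5/3 + P/3 (S(P) = (P + 5)/(2 + 1) = (5 + P)/3 = (5 + P)*(⅓) = 5/3 + P/3)
(-3*2 + S(6))*(-210) = (-3*2 + (5/3 + (⅓)*6))*(-210) = (-6 + (5/3 + 2))*(-210) = (-6 + 11/3)*(-210) = -7/3*(-210) = 490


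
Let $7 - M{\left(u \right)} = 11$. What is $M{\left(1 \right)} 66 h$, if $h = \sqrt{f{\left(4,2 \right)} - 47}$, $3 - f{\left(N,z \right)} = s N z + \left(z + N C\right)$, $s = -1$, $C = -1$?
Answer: $- 264 i \sqrt{34} \approx - 1539.4 i$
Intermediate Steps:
$M{\left(u \right)} = -4$ ($M{\left(u \right)} = 7 - 11 = -4$)
$f{\left(N,z \right)} = 3 + N - z + N z$ ($f{\left(N,z \right)} = 3 - \left(- N z + \left(z + N \left(-1\right)\right)\right) = 3 - \left(- N z - \left(N - z\right)\right) = 3 - \left(z - N - N z\right) = 3 + \left(N - z + N z\right) = 3 + N - z + N z$)
$h = i \sqrt{34}$ ($h = \sqrt{\left(3 + 4 - 2 + 4 \cdot 2\right) - 47} = \sqrt{\left(3 + 4 - 2 + 8\right) - 47} = \sqrt{13 - 47} = \sqrt{-34} = i \sqrt{34} \approx 5.8309 i$)
$M{\left(1 \right)} 66 h = \left(-4\right) 66 i \sqrt{34} = - 264 i \sqrt{34}$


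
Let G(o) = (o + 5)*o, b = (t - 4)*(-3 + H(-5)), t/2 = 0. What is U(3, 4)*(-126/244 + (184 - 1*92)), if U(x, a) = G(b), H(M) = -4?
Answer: 5156382/61 ≈ 84531.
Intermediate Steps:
t = 0 (t = 2*0 = 0)
b = 28 (b = (0 - 4)*(-3 - 4) = -4*(-7) = 28)
G(o) = o*(5 + o) (G(o) = (5 + o)*o = o*(5 + o))
U(x, a) = 924 (U(x, a) = 28*(5 + 28) = 28*33 = 924)
U(3, 4)*(-126/244 + (184 - 1*92)) = 924*(-126/244 + (184 - 1*92)) = 924*(-126*1/244 + (184 - 92)) = 924*(-63/122 + 92) = 924*(11161/122) = 5156382/61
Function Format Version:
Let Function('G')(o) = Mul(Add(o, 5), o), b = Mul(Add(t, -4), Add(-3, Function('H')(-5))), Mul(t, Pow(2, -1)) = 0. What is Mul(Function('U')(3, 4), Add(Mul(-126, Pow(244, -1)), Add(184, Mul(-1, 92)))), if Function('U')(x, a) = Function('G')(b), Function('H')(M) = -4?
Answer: Rational(5156382, 61) ≈ 84531.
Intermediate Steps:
t = 0 (t = Mul(2, 0) = 0)
b = 28 (b = Mul(Add(0, -4), Add(-3, -4)) = Mul(-4, -7) = 28)
Function('G')(o) = Mul(o, Add(5, o)) (Function('G')(o) = Mul(Add(5, o), o) = Mul(o, Add(5, o)))
Function('U')(x, a) = 924 (Function('U')(x, a) = Mul(28, Add(5, 28)) = Mul(28, 33) = 924)
Mul(Function('U')(3, 4), Add(Mul(-126, Pow(244, -1)), Add(184, Mul(-1, 92)))) = Mul(924, Add(Mul(-126, Pow(244, -1)), Add(184, Mul(-1, 92)))) = Mul(924, Add(Mul(-126, Rational(1, 244)), Add(184, -92))) = Mul(924, Add(Rational(-63, 122), 92)) = Mul(924, Rational(11161, 122)) = Rational(5156382, 61)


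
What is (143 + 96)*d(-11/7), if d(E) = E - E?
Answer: 0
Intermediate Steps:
d(E) = 0
(143 + 96)*d(-11/7) = (143 + 96)*0 = 239*0 = 0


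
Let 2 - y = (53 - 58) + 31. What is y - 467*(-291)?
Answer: 135873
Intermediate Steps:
y = -24 (y = 2 - ((53 - 58) + 31) = 2 - (-5 + 31) = 2 - 1*26 = 2 - 26 = -24)
y - 467*(-291) = -24 - 467*(-291) = -24 + 135897 = 135873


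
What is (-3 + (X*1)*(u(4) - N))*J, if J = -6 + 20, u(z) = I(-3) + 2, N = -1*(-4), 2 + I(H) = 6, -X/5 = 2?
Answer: -322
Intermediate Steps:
X = -10 (X = -5*2 = -10)
I(H) = 4 (I(H) = -2 + 6 = 4)
N = 4
u(z) = 6 (u(z) = 4 + 2 = 6)
J = 14
(-3 + (X*1)*(u(4) - N))*J = (-3 + (-10*1)*(6 - 1*4))*14 = (-3 - 10*(6 - 4))*14 = (-3 - 10*2)*14 = (-3 - 20)*14 = -23*14 = -322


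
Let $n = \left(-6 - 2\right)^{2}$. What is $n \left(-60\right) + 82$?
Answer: $-3758$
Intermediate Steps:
$n = 64$ ($n = \left(-8\right)^{2} = 64$)
$n \left(-60\right) + 82 = 64 \left(-60\right) + 82 = -3840 + 82 = -3758$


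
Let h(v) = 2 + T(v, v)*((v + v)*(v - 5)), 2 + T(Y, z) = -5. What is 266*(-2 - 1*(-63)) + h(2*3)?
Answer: 16144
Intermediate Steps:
T(Y, z) = -7 (T(Y, z) = -2 - 5 = -7)
h(v) = 2 - 14*v*(-5 + v) (h(v) = 2 - 7*(v + v)*(v - 5) = 2 - 7*2*v*(-5 + v) = 2 - 14*v*(-5 + v))
266*(-2 - 1*(-63)) + h(2*3) = 266*(-2 - 1*(-63)) + (2 - 14*(2*3)**2 + 70*(2*3)) = 266*(-2 + 63) + (2 - 14*6**2 + 70*6) = 266*61 + (2 - 14*36 + 420) = 16226 + (2 - 504 + 420) = 16226 - 82 = 16144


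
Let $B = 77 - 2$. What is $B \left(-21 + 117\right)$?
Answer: $7200$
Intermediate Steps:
$B = 75$ ($B = 77 - 2 = 75$)
$B \left(-21 + 117\right) = 75 \left(-21 + 117\right) = 75 \cdot 96 = 7200$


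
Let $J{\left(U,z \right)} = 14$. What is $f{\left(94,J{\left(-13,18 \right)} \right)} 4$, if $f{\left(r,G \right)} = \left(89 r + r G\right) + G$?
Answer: $38784$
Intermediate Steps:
$f{\left(r,G \right)} = G + 89 r + G r$ ($f{\left(r,G \right)} = \left(89 r + G r\right) + G = G + 89 r + G r$)
$f{\left(94,J{\left(-13,18 \right)} \right)} 4 = \left(14 + 89 \cdot 94 + 14 \cdot 94\right) 4 = \left(14 + 8366 + 1316\right) 4 = 9696 \cdot 4 = 38784$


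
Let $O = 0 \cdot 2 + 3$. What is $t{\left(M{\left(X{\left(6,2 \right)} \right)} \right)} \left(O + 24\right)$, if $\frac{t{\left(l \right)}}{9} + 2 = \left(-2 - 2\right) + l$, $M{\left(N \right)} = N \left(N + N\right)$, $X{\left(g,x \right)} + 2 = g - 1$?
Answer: $2916$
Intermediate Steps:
$X{\left(g,x \right)} = -3 + g$ ($X{\left(g,x \right)} = -2 + \left(g - 1\right) = -2 + \left(-1 + g\right) = -3 + g$)
$M{\left(N \right)} = 2 N^{2}$ ($M{\left(N \right)} = N 2 N = 2 N^{2}$)
$t{\left(l \right)} = -54 + 9 l$ ($t{\left(l \right)} = -18 + 9 \left(\left(-2 - 2\right) + l\right) = -18 + 9 \left(-4 + l\right) = -18 + \left(-36 + 9 l\right) = -54 + 9 l$)
$O = 3$ ($O = 0 + 3 = 3$)
$t{\left(M{\left(X{\left(6,2 \right)} \right)} \right)} \left(O + 24\right) = \left(-54 + 9 \cdot 2 \left(-3 + 6\right)^{2}\right) \left(3 + 24\right) = \left(-54 + 9 \cdot 2 \cdot 3^{2}\right) 27 = \left(-54 + 9 \cdot 2 \cdot 9\right) 27 = \left(-54 + 9 \cdot 18\right) 27 = \left(-54 + 162\right) 27 = 108 \cdot 27 = 2916$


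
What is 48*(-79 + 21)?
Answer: -2784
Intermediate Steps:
48*(-79 + 21) = 48*(-58) = -2784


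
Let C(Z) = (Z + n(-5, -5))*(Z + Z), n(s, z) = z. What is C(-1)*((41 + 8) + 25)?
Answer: 888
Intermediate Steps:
C(Z) = 2*Z*(-5 + Z) (C(Z) = (Z - 5)*(Z + Z) = (-5 + Z)*(2*Z) = 2*Z*(-5 + Z))
C(-1)*((41 + 8) + 25) = (2*(-1)*(-5 - 1))*((41 + 8) + 25) = (2*(-1)*(-6))*(49 + 25) = 12*74 = 888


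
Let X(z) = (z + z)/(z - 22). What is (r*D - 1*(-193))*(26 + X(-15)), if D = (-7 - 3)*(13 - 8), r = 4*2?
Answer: -205344/37 ≈ -5549.8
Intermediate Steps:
r = 8
D = -50 (D = -10*5 = -50)
X(z) = 2*z/(-22 + z) (X(z) = (2*z)/(-22 + z) = 2*z/(-22 + z))
(r*D - 1*(-193))*(26 + X(-15)) = (8*(-50) - 1*(-193))*(26 + 2*(-15)/(-22 - 15)) = (-400 + 193)*(26 + 2*(-15)/(-37)) = -207*(26 + 2*(-15)*(-1/37)) = -207*(26 + 30/37) = -207*992/37 = -205344/37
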